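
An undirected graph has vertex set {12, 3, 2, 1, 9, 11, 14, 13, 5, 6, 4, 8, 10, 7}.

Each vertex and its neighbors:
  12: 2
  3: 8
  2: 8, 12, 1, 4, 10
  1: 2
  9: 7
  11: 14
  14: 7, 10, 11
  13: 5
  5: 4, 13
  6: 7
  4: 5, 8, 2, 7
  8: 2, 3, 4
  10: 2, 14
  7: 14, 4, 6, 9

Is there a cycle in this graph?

Yes

DFS, tracking each vertex's parent; an edge to a visited non-parent vertex closes a cycle.
Start from 6:
visit 6 (parent –)
  visit 7 (parent 6)
    visit 14 (parent 7)
      14–7: parent, skip
      visit 10 (parent 14)
        visit 2 (parent 10)
          visit 8 (parent 2)
            8–2: parent, skip
            visit 3 (parent 8)
              3–8: parent, skip
            visit 4 (parent 8)
              visit 5 (parent 4)
                5–4: parent, skip
                visit 13 (parent 5)
                  13–5: parent, skip
              4–8: parent, skip
              4–2: 2 visited and ≠ parent → cycle
Cycle: 2 – 8 – 4 – 2.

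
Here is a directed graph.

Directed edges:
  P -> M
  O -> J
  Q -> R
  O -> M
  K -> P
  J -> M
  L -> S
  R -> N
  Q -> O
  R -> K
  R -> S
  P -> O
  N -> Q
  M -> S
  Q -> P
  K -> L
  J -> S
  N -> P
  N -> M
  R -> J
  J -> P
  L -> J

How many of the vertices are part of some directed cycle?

6

A vertex is on a directed cycle iff it belongs to a strongly connected component of size ≥ 2 (or has a self-loop).
The vertices on cycles are {J, N, O, P, Q, R} — 6 in total.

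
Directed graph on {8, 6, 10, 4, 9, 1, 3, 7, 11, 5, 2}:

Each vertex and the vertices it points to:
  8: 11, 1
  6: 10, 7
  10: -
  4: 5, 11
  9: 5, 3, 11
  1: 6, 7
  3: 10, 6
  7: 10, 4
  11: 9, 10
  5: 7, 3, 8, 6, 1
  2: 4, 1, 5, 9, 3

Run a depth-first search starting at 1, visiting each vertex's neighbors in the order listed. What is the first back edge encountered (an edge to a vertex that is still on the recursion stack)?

5→7

DFS from 1 (visiting each vertex's neighbors in the order listed); mark gray on enter, black on exit:
1 gray
  6 gray
    10 gray
    10 black
    7 gray
      7→10: 10 black — skip
      4 gray
        5 gray
          5→7: 7 is gray → back edge
First back edge: 5 → 7.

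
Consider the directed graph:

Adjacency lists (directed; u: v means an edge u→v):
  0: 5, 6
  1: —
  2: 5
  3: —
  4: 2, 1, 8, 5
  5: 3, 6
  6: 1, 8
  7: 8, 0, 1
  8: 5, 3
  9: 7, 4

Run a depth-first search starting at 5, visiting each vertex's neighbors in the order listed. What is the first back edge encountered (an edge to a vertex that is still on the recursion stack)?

DFS from 5 (visiting each vertex's neighbors in the order listed); mark gray on enter, black on exit:
5 gray
  3 gray
  3 black
  6 gray
    1 gray
    1 black
    8 gray
      8→5: 5 is gray → back edge
First back edge: 8 → 5.

8→5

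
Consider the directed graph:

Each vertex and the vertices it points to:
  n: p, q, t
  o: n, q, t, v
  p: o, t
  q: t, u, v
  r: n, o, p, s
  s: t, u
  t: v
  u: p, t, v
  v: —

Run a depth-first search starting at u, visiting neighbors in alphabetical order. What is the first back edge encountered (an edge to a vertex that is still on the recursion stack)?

n->p

DFS from u (visiting neighbors in alphabetical order); mark gray on enter, black on exit:
u gray
  p gray
    o gray
      n gray
        n→p: p is gray → back edge
First back edge: n → p.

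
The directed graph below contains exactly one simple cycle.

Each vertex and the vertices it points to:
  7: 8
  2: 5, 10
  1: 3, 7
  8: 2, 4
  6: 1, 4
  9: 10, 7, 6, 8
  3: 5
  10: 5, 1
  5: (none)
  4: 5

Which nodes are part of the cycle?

DFS with gray/black marking from 1:
1 gray
  3 gray
    5 gray
    5 black
  3 black
  7 gray
    8 gray
      2 gray
        2→5: 5 black — skip
        10 gray
          10→5: 5 black — skip
          10→1: 1 is gray → back edge
Back edge closes the cycle 1 → 7 → 8 → 2 → 10 → 1; its vertices are {1, 2, 7, 8, 10}.

1, 2, 7, 8, 10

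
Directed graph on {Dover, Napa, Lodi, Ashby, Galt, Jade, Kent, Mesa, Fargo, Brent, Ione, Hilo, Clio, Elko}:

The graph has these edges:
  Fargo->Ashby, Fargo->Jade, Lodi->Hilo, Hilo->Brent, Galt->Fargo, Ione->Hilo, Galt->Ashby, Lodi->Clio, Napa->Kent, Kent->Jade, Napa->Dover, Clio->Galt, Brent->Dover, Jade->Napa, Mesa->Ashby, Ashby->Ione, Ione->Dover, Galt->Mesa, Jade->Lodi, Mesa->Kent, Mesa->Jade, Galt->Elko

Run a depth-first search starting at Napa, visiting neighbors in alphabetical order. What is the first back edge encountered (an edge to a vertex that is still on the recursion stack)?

DFS from Napa (visiting neighbors in alphabetical order); mark gray on enter, black on exit:
Napa gray
  Dover gray
  Dover black
  Kent gray
    Jade gray
      Lodi gray
        Clio gray
          Galt gray
            Ashby gray
              Ione gray
                Ione→Dover: Dover black — skip
                Hilo gray
                  Brent gray
                    Brent→Dover: Dover black — skip
                  Brent black
                Hilo black
              Ione black
            Ashby black
            Elko gray
            Elko black
            Fargo gray
              Fargo→Ashby: Ashby black — skip
              Fargo→Jade: Jade is gray → back edge
First back edge: Fargo → Jade.

Fargo→Jade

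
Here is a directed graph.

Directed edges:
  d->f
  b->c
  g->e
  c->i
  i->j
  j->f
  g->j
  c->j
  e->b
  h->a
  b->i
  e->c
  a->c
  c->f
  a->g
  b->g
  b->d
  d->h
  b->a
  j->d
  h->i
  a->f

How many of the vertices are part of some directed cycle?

A vertex is on a directed cycle iff it belongs to a strongly connected component of size ≥ 2 (or has a self-loop).
The vertices on cycles are {a, b, c, d, e, g, h, i, j} — 9 in total.

9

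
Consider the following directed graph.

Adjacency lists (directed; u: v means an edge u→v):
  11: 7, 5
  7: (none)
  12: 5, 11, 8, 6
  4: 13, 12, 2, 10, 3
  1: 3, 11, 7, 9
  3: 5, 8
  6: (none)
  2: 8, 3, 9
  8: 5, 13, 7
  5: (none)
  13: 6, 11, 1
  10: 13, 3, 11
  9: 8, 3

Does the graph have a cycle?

DFS with white/gray/black marking, starting from 10:
10 gray
  13 gray
    6 gray
    6 black
    11 gray
      7 gray
      7 black
      5 gray
      5 black
    11 black
    1 gray
      3 gray
        3→5: 5 black — skip
        8 gray
          8→5: 5 black — skip
          8→13: 13 is gray → back edge
Back edge found, so a cycle exists: 13 → 1 → 3 → 8 → 13.

Yes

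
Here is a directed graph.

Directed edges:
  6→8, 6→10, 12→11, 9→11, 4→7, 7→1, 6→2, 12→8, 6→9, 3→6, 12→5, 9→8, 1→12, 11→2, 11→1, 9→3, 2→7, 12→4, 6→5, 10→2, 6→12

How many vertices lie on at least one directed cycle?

A vertex is on a directed cycle iff it belongs to a strongly connected component of size ≥ 2 (or has a self-loop).
The vertices on cycles are {1, 2, 3, 4, 6, 7, 9, 11, 12} — 9 in total.

9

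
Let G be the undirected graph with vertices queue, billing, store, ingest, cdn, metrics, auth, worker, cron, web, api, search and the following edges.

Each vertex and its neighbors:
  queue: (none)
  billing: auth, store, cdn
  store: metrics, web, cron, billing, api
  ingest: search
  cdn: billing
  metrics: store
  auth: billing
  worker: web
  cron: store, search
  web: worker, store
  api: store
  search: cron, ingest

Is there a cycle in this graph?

DFS, tracking each vertex's parent; an edge to a visited non-parent vertex closes a cycle.
Start from worker:
visit worker (parent –)
  visit web (parent worker)
    web–worker: parent, skip
    visit store (parent web)
      visit metrics (parent store)
        metrics–store: parent, skip
      store–web: parent, skip
      visit cron (parent store)
        cron–store: parent, skip
        visit search (parent cron)
          search–cron: parent, skip
          visit ingest (parent search)
            ingest–search: parent, skip
      visit billing (parent store)
        visit auth (parent billing)
          auth–billing: parent, skip
        billing–store: parent, skip
        visit cdn (parent billing)
          cdn–billing: parent, skip
      visit api (parent store)
        api–store: parent, skip
visit queue (parent –)
No non-parent visited neighbor found — the graph is a forest.

No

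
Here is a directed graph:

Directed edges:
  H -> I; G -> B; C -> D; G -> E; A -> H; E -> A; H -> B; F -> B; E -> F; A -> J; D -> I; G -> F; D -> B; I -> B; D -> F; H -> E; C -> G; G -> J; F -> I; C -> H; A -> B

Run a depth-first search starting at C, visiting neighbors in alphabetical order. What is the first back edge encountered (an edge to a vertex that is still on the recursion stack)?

H→E

DFS from C (visiting neighbors in alphabetical order); mark gray on enter, black on exit:
C gray
  D gray
    B gray
    B black
    F gray
      F→B: B black — skip
      I gray
        I→B: B black — skip
      I black
    F black
    D→I: I black — skip
  D black
  G gray
    G→B: B black — skip
    E gray
      A gray
        A→B: B black — skip
        H gray
          H→B: B black — skip
          H→E: E is gray → back edge
First back edge: H → E.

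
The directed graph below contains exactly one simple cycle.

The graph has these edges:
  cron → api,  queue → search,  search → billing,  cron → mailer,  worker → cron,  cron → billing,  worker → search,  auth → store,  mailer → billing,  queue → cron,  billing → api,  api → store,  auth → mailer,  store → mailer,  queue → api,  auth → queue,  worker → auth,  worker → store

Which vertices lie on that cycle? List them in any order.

api, store, mailer, billing

DFS with gray/black marking from store:
store gray
  mailer gray
    billing gray
      api gray
        api→store: store is gray → back edge
Back edge closes the cycle store → mailer → billing → api → store; its vertices are {api, store, mailer, billing}.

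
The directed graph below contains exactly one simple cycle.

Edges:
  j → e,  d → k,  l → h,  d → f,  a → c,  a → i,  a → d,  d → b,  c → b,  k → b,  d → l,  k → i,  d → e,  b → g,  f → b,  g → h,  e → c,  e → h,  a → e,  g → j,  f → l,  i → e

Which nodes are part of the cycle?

DFS with gray/black marking from c:
c gray
  b gray
    g gray
      h gray
      h black
      j gray
        e gray
          e→c: c is gray → back edge
Back edge closes the cycle c → b → g → j → e → c; its vertices are {b, c, e, g, j}.

b, c, e, g, j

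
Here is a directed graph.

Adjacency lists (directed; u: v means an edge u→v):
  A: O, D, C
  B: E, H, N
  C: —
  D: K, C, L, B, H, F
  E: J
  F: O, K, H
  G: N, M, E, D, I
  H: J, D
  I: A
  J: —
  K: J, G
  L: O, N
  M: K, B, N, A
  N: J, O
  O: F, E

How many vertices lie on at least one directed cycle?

A vertex is on a directed cycle iff it belongs to a strongly connected component of size ≥ 2 (or has a self-loop).
The vertices on cycles are {A, B, D, F, G, H, I, K, L, M, N, O} — 12 in total.

12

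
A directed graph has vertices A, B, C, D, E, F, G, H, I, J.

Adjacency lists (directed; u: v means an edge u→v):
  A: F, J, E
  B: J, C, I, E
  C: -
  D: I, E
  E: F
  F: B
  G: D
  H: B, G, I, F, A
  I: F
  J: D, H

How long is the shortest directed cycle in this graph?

For each vertex v, BFS finds the shortest path from v back to v.
The shortest such closed walk is B → E → F → B, length 3.

3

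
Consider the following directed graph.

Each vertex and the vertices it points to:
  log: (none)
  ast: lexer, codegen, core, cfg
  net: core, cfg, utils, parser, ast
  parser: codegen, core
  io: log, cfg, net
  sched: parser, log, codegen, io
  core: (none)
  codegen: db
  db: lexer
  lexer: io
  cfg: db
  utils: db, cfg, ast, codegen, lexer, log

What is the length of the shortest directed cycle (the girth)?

4

For each vertex v, BFS finds the shortest path from v back to v.
The shortest such closed walk is io → net → utils → lexer → io, length 4.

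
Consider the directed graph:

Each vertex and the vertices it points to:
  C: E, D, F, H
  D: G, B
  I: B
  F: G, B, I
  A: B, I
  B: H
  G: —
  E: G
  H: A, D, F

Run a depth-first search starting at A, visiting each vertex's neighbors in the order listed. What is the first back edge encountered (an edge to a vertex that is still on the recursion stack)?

DFS from A (visiting each vertex's neighbors in the order listed); mark gray on enter, black on exit:
A gray
  B gray
    H gray
      H→A: A is gray → back edge
First back edge: H → A.

H->A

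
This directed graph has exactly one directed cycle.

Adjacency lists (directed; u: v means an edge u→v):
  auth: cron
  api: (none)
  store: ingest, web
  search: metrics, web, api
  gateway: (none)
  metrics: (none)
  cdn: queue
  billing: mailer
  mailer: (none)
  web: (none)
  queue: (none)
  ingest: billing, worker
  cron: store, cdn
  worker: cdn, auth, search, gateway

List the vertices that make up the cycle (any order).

auth, cron, store, ingest, worker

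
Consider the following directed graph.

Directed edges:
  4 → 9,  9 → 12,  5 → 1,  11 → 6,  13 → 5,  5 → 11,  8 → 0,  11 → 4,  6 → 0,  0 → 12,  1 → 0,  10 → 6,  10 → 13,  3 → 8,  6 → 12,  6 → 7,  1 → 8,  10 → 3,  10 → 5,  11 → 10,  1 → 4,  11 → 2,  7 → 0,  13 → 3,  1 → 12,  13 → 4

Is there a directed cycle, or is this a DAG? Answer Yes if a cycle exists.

DFS with white/gray/black marking, starting from 11:
11 gray
  6 gray
    12 gray
    12 black
    0 gray
      0→12: 12 black — skip
    0 black
    7 gray
      7→0: 0 black — skip
    7 black
  6 black
  4 gray
    9 gray
      9→12: 12 black — skip
    9 black
  4 black
  10 gray
    5 gray
      1 gray
        1→12: 12 black — skip
        1→0: 0 black — skip
        8 gray
          8→0: 0 black — skip
        8 black
        1→4: 4 black — skip
      1 black
      5→11: 11 is gray → back edge
Back edge found, so a cycle exists: 11 → 10 → 5 → 11.

Yes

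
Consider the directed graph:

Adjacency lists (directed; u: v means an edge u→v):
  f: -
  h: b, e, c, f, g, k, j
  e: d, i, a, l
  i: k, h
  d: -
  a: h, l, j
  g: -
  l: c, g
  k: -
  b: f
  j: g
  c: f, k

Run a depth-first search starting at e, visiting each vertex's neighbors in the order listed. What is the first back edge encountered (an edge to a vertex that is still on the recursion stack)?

h->e

DFS from e (visiting each vertex's neighbors in the order listed); mark gray on enter, black on exit:
e gray
  d gray
  d black
  i gray
    k gray
    k black
    h gray
      b gray
        f gray
        f black
      b black
      h→e: e is gray → back edge
First back edge: h → e.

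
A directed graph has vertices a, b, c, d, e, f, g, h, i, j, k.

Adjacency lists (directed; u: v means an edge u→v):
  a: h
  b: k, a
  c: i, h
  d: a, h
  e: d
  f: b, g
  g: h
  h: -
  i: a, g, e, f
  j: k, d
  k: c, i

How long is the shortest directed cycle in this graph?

For each vertex v, BFS finds the shortest path from v back to v.
The shortest such closed walk is k → i → f → b → k, length 4.

4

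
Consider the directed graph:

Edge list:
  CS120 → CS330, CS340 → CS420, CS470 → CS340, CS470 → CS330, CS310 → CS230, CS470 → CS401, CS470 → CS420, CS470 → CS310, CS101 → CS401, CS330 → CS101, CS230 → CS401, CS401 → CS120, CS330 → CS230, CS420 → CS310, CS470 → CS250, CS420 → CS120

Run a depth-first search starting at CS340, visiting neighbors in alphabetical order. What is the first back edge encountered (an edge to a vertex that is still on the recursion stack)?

DFS from CS340 (visiting neighbors in alphabetical order); mark gray on enter, black on exit:
CS340 gray
  CS420 gray
    CS120 gray
      CS330 gray
        CS101 gray
          CS401 gray
            CS401→CS120: CS120 is gray → back edge
First back edge: CS401 → CS120.

CS401->CS120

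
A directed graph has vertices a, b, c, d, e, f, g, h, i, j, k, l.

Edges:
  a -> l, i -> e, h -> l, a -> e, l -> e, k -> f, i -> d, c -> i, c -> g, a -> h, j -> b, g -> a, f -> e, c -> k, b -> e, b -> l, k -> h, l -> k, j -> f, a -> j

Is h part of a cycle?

Yes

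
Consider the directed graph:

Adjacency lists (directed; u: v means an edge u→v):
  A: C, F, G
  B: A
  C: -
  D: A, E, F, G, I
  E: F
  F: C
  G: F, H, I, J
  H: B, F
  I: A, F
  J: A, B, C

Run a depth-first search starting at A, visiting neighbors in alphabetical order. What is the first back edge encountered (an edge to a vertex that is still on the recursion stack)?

B→A

DFS from A (visiting neighbors in alphabetical order); mark gray on enter, black on exit:
A gray
  C gray
  C black
  F gray
    F→C: C black — skip
  F black
  G gray
    G→F: F black — skip
    H gray
      B gray
        B→A: A is gray → back edge
First back edge: B → A.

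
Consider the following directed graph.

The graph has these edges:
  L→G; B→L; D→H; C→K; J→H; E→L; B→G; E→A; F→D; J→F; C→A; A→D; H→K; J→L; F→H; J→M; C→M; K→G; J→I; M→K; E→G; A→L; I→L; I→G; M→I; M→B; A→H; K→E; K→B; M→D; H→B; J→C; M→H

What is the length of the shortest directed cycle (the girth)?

4

For each vertex v, BFS finds the shortest path from v back to v.
The shortest such closed walk is A → H → K → E → A, length 4.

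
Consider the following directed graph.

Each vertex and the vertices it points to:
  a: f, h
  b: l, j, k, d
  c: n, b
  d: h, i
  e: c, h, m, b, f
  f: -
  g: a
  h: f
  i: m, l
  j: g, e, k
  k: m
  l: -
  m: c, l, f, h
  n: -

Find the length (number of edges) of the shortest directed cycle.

For each vertex v, BFS finds the shortest path from v back to v.
The shortest such closed walk is b → j → e → b, length 3.

3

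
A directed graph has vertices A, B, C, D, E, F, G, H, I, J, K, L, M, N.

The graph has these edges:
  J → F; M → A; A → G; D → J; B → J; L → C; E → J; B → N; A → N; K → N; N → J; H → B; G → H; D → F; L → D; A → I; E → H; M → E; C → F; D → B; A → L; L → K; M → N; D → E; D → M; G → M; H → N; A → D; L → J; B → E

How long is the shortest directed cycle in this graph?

For each vertex v, BFS finds the shortest path from v back to v.
The shortest such closed walk is A → D → M → A, length 3.

3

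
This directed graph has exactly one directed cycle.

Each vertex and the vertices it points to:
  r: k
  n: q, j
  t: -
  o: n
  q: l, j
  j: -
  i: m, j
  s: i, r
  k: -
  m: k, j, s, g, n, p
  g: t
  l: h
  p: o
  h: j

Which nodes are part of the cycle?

DFS with gray/black marking from s:
s gray
  i gray
    m gray
      k gray
      k black
      j gray
      j black
      m→s: s is gray → back edge
Back edge closes the cycle s → i → m → s; its vertices are {i, m, s}.

i, m, s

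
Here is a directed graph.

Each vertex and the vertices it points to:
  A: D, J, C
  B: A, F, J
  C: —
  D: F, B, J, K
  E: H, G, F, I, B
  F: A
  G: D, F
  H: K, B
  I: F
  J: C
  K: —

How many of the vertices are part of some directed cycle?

A vertex is on a directed cycle iff it belongs to a strongly connected component of size ≥ 2 (or has a self-loop).
The vertices on cycles are {A, B, D, F} — 4 in total.

4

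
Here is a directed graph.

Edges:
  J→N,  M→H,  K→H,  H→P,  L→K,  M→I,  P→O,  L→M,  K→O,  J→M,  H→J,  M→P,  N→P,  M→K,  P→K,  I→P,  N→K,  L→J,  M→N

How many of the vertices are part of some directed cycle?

7

A vertex is on a directed cycle iff it belongs to a strongly connected component of size ≥ 2 (or has a self-loop).
The vertices on cycles are {H, I, J, K, M, N, P} — 7 in total.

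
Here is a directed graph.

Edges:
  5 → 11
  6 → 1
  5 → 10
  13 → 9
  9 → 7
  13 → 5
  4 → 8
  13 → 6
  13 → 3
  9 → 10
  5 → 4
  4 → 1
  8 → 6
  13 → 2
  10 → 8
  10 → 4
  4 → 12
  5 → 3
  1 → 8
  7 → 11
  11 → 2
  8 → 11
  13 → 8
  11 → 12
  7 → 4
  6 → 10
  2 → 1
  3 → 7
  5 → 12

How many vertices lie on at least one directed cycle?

A vertex is on a directed cycle iff it belongs to a strongly connected component of size ≥ 2 (or has a self-loop).
The vertices on cycles are {1, 2, 4, 6, 8, 10, 11} — 7 in total.

7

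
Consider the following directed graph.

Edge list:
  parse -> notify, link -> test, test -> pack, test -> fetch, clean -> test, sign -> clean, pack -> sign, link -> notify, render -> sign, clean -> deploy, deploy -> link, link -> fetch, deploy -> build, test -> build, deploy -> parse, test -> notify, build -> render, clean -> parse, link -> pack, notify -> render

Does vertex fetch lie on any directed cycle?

fetch lies on a cycle iff there is a path from fetch back to itself.
Exploring from fetch, it never reaches itself; equivalently, its strongly connected component is a singleton.

No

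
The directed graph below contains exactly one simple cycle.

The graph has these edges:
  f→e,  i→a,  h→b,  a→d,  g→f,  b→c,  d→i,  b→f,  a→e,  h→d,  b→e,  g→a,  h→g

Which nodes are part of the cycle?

a, d, i

DFS with gray/black marking from d:
d gray
  i gray
    a gray
      a→d: d is gray → back edge
Back edge closes the cycle d → i → a → d; its vertices are {a, d, i}.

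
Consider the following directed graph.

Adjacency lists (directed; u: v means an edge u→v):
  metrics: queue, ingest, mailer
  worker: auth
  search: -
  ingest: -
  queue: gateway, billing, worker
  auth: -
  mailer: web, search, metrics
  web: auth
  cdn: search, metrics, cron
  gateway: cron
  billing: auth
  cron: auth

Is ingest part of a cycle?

No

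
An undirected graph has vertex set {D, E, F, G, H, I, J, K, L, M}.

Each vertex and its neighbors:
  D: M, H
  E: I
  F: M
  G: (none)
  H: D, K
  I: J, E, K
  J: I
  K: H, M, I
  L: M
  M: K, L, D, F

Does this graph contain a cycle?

Yes

DFS, tracking each vertex's parent; an edge to a visited non-parent vertex closes a cycle.
Start from L:
visit L (parent –)
  visit M (parent L)
    visit K (parent M)
      visit H (parent K)
        visit D (parent H)
          D–M: M visited and ≠ parent → cycle
Cycle: M – K – H – D – M.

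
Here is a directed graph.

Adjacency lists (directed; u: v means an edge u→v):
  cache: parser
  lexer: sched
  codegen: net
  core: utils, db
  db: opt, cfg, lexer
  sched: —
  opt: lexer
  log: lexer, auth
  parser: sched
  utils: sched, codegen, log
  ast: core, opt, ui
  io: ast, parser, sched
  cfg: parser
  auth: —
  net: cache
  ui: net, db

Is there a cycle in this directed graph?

No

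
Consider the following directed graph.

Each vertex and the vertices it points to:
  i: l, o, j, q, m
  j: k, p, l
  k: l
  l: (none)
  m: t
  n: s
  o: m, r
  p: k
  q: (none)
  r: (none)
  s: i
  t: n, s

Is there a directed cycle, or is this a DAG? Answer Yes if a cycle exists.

DFS with white/gray/black marking, starting from p:
p gray
  k gray
    l gray
    l black
  k black
p black
i gray
  i→l: l black — skip
  o gray
    m gray
      t gray
        n gray
          s gray
            s→i: i is gray → back edge
Back edge found, so a cycle exists: i → o → m → t → n → s → i.

Yes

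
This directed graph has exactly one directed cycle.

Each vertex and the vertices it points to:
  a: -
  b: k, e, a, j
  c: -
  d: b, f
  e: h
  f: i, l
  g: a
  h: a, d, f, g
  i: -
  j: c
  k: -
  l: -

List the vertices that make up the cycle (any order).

DFS with gray/black marking from h:
h gray
  a gray
  a black
  d gray
    b gray
      k gray
      k black
      e gray
        e→h: h is gray → back edge
Back edge closes the cycle h → d → b → e → h; its vertices are {b, d, e, h}.

b, d, e, h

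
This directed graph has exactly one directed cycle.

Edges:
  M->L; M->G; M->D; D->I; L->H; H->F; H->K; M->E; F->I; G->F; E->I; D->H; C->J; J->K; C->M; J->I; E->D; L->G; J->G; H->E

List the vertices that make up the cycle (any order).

D, E, H

DFS with gray/black marking from H:
H gray
  E gray
    D gray
      I gray
      I black
      D→H: H is gray → back edge
Back edge closes the cycle H → E → D → H; its vertices are {D, E, H}.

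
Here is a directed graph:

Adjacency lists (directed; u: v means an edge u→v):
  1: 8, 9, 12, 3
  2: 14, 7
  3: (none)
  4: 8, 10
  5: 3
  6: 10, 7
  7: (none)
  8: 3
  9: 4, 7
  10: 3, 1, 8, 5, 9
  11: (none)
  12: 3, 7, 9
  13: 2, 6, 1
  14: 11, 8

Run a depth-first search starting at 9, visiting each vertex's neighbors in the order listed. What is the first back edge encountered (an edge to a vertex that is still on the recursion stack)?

1->9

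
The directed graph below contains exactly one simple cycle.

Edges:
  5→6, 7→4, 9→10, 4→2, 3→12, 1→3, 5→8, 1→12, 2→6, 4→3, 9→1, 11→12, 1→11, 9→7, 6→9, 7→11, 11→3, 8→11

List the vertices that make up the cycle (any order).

2, 4, 6, 7, 9

DFS with gray/black marking from 6:
6 gray
  9 gray
    7 gray
      4 gray
        3 gray
          12 gray
          12 black
        3 black
        2 gray
          2→6: 6 is gray → back edge
Back edge closes the cycle 6 → 9 → 7 → 4 → 2 → 6; its vertices are {2, 4, 6, 7, 9}.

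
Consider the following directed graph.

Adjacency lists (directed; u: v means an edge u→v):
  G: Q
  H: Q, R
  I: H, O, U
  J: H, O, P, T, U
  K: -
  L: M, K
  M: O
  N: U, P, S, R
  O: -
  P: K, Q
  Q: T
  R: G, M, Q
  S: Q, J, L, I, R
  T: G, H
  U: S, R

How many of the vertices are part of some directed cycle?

9

A vertex is on a directed cycle iff it belongs to a strongly connected component of size ≥ 2 (or has a self-loop).
The vertices on cycles are {G, H, I, J, Q, R, S, T, U} — 9 in total.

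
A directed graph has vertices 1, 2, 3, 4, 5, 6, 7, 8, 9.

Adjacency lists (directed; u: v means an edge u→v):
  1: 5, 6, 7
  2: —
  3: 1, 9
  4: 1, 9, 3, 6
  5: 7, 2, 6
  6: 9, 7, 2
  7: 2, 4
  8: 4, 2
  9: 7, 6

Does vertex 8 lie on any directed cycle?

No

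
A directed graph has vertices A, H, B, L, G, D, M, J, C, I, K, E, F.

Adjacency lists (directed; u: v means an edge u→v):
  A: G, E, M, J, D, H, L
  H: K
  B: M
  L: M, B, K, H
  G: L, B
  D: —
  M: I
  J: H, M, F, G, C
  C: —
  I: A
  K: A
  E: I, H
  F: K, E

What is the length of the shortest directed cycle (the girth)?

3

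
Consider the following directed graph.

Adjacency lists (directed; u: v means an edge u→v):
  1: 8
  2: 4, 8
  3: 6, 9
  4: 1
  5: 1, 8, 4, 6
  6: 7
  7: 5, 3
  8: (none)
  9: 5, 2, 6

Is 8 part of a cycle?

No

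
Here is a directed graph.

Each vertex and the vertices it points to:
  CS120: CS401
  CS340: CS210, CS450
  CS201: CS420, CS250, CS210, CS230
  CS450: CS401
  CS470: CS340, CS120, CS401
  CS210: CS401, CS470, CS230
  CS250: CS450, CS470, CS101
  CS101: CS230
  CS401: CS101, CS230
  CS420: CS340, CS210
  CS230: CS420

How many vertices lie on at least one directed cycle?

A vertex is on a directed cycle iff it belongs to a strongly connected component of size ≥ 2 (or has a self-loop).
The vertices on cycles are {CS101, CS120, CS210, CS230, CS340, CS401, CS420, CS450, CS470} — 9 in total.

9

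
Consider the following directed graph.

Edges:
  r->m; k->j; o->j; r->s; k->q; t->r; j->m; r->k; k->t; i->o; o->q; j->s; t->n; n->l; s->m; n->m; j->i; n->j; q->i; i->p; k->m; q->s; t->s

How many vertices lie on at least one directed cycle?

7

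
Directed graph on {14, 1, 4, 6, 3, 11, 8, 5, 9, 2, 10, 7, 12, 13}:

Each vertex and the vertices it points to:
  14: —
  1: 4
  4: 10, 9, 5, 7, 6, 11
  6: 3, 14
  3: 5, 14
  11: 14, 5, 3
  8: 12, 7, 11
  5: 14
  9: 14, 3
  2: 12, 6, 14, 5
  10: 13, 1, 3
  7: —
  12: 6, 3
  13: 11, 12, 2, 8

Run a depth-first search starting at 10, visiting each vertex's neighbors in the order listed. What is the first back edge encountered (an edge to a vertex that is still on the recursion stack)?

4→10

DFS from 10 (visiting each vertex's neighbors in the order listed); mark gray on enter, black on exit:
10 gray
  13 gray
    11 gray
      14 gray
      14 black
      5 gray
        5→14: 14 black — skip
      5 black
      3 gray
        3→5: 5 black — skip
        3→14: 14 black — skip
      3 black
    11 black
    12 gray
      6 gray
        6→3: 3 black — skip
        6→14: 14 black — skip
      6 black
      12→3: 3 black — skip
    12 black
    2 gray
      2→12: 12 black — skip
      2→6: 6 black — skip
      2→14: 14 black — skip
      2→5: 5 black — skip
    2 black
    8 gray
      8→12: 12 black — skip
      7 gray
      7 black
      8→11: 11 black — skip
    8 black
  13 black
  1 gray
    4 gray
      4→10: 10 is gray → back edge
First back edge: 4 → 10.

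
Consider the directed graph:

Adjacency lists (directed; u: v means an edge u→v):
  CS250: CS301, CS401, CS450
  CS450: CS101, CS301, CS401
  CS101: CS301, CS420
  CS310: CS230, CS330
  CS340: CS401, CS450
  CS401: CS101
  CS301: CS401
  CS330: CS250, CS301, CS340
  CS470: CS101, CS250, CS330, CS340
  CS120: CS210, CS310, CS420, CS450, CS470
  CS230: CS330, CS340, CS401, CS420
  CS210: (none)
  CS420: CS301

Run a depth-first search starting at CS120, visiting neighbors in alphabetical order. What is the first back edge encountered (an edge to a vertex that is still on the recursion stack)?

DFS from CS120 (visiting neighbors in alphabetical order); mark gray on enter, black on exit:
CS120 gray
  CS210 gray
  CS210 black
  CS310 gray
    CS230 gray
      CS330 gray
        CS250 gray
          CS301 gray
            CS401 gray
              CS101 gray
                CS101→CS301: CS301 is gray → back edge
First back edge: CS101 → CS301.

CS101→CS301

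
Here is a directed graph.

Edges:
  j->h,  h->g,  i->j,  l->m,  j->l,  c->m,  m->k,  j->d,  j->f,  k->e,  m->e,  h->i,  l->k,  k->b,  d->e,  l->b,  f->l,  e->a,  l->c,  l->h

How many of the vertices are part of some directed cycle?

A vertex is on a directed cycle iff it belongs to a strongly connected component of size ≥ 2 (or has a self-loop).
The vertices on cycles are {f, h, i, j, l} — 5 in total.

5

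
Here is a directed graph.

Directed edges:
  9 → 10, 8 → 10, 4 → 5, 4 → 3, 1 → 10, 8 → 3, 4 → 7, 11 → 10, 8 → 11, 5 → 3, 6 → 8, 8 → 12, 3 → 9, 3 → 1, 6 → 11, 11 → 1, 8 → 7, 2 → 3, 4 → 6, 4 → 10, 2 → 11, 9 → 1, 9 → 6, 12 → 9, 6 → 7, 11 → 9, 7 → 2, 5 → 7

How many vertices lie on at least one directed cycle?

A vertex is on a directed cycle iff it belongs to a strongly connected component of size ≥ 2 (or has a self-loop).
The vertices on cycles are {2, 3, 6, 7, 8, 9, 11, 12} — 8 in total.

8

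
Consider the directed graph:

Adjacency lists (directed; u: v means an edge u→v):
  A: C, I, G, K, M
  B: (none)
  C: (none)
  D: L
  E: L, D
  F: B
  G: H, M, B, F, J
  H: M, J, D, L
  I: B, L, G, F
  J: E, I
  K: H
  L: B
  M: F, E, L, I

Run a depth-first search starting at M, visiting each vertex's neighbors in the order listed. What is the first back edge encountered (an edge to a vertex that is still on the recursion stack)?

DFS from M (visiting each vertex's neighbors in the order listed); mark gray on enter, black on exit:
M gray
  F gray
    B gray
    B black
  F black
  E gray
    L gray
      L→B: B black — skip
    L black
    D gray
      D→L: L black — skip
    D black
  E black
  M→L: L black — skip
  I gray
    I→B: B black — skip
    I→L: L black — skip
    G gray
      H gray
        H→M: M is gray → back edge
First back edge: H → M.

H→M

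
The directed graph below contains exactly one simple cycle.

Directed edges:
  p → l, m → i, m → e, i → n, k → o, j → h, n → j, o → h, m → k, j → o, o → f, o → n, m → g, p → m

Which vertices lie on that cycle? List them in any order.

DFS with gray/black marking from n:
n gray
  j gray
    h gray
    h black
    o gray
      o→h: h black — skip
      f gray
      f black
      o→n: n is gray → back edge
Back edge closes the cycle n → j → o → n; its vertices are {j, n, o}.

j, n, o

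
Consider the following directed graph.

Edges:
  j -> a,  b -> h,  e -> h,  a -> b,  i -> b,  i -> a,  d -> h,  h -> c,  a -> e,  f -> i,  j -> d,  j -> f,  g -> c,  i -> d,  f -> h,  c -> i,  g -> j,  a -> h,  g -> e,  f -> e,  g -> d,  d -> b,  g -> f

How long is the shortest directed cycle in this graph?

4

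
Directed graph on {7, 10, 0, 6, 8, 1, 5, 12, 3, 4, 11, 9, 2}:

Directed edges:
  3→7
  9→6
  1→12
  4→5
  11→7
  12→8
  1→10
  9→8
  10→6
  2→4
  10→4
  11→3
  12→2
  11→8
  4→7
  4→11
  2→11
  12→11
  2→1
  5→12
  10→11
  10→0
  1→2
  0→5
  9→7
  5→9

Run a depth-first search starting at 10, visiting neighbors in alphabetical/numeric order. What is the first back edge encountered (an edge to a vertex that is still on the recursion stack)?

DFS from 10 (visiting neighbors in alphabetical/numeric order); mark gray on enter, black on exit:
10 gray
  0 gray
    5 gray
      9 gray
        6 gray
        6 black
        7 gray
        7 black
        8 gray
        8 black
      9 black
      12 gray
        2 gray
          1 gray
            1→2: 2 is gray → back edge
First back edge: 1 → 2.

1->2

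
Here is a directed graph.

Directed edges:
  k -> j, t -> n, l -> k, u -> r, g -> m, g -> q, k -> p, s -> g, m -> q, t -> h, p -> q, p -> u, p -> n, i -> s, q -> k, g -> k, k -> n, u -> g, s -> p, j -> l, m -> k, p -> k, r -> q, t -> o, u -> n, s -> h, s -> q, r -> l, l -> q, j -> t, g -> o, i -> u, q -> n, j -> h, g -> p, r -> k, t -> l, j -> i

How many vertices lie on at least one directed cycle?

12

A vertex is on a directed cycle iff it belongs to a strongly connected component of size ≥ 2 (or has a self-loop).
The vertices on cycles are {g, i, j, k, l, m, p, q, r, s, t, u} — 12 in total.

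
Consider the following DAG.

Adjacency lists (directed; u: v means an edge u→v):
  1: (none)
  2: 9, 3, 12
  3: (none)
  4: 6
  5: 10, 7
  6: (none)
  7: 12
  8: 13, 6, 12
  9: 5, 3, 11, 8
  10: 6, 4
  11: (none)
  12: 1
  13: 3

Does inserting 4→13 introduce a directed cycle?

No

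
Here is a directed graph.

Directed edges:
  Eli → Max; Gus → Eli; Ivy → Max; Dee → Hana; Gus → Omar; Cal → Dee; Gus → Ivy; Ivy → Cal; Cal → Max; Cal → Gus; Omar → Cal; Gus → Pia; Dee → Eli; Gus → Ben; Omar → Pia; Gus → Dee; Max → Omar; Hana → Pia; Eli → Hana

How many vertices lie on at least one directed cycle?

7

A vertex is on a directed cycle iff it belongs to a strongly connected component of size ≥ 2 (or has a self-loop).
The vertices on cycles are {Cal, Dee, Eli, Gus, Ivy, Max, Omar} — 7 in total.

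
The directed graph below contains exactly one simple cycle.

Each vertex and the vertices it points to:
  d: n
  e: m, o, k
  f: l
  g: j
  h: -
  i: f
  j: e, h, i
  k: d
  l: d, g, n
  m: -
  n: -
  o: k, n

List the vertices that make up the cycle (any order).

DFS with gray/black marking from j:
j gray
  e gray
    m gray
    m black
    o gray
      k gray
        d gray
          n gray
          n black
        d black
      k black
      o→n: n black — skip
    o black
    e→k: k black — skip
  e black
  h gray
  h black
  i gray
    f gray
      l gray
        l→d: d black — skip
        g gray
          g→j: j is gray → back edge
Back edge closes the cycle j → i → f → l → g → j; its vertices are {f, g, i, j, l}.

f, g, i, j, l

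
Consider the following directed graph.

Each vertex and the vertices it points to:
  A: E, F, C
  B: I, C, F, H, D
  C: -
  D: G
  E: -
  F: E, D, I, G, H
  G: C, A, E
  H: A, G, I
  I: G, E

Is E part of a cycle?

E lies on a cycle iff there is a path from E back to itself.
Exploring from E, it never reaches itself; equivalently, its strongly connected component is a singleton.

No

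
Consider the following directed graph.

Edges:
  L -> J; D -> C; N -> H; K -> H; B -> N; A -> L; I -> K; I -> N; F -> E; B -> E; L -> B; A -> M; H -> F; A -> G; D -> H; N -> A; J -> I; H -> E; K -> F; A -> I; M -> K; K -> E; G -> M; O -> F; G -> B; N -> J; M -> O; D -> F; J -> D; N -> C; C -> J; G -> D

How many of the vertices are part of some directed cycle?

9

A vertex is on a directed cycle iff it belongs to a strongly connected component of size ≥ 2 (or has a self-loop).
The vertices on cycles are {A, B, C, D, G, I, J, L, N} — 9 in total.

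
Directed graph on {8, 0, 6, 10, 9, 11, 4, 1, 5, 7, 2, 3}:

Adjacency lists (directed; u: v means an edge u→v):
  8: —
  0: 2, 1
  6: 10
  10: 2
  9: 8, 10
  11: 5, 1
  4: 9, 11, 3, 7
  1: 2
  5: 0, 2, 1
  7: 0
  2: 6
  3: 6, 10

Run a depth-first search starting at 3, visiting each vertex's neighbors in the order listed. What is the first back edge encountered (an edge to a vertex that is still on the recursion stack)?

2→6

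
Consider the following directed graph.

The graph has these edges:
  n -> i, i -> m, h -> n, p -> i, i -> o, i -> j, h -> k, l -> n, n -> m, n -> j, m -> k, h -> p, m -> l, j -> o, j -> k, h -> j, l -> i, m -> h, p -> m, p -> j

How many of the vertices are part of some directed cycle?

6

A vertex is on a directed cycle iff it belongs to a strongly connected component of size ≥ 2 (or has a self-loop).
The vertices on cycles are {h, i, l, m, n, p} — 6 in total.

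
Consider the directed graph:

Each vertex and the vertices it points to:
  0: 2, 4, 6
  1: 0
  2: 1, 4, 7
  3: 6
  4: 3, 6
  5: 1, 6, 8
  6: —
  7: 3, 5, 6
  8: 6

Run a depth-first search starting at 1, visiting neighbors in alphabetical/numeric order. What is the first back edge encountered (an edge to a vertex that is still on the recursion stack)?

2->1

DFS from 1 (visiting neighbors in alphabetical/numeric order); mark gray on enter, black on exit:
1 gray
  0 gray
    2 gray
      2→1: 1 is gray → back edge
First back edge: 2 → 1.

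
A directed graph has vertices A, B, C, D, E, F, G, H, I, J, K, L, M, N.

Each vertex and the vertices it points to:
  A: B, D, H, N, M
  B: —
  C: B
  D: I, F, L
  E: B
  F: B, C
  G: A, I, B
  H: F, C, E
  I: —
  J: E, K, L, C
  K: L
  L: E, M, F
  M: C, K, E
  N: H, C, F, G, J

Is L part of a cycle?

Yes

L is on a cycle iff L can reach itself via ≥1 edge.
L → M → K → L — yes.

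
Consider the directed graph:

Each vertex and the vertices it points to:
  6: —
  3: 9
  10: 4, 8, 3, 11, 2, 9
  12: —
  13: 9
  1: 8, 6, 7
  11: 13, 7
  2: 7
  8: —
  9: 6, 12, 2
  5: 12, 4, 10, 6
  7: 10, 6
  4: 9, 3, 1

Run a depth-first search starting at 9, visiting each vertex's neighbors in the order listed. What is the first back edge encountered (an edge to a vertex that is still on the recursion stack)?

4→9

DFS from 9 (visiting each vertex's neighbors in the order listed); mark gray on enter, black on exit:
9 gray
  6 gray
  6 black
  12 gray
  12 black
  2 gray
    7 gray
      10 gray
        4 gray
          4→9: 9 is gray → back edge
First back edge: 4 → 9.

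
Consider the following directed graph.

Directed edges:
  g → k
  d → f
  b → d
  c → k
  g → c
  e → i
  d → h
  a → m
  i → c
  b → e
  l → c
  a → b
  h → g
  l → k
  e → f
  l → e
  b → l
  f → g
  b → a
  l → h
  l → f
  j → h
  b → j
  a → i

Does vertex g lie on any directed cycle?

No

g lies on a cycle iff there is a path from g back to itself.
Exploring from g, it never reaches itself; equivalently, its strongly connected component is a singleton.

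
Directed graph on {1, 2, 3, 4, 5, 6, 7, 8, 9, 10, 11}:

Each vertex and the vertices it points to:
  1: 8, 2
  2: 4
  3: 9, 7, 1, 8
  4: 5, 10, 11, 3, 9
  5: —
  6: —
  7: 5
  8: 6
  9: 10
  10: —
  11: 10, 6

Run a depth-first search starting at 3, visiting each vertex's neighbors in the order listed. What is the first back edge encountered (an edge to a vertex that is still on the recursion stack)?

4→3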